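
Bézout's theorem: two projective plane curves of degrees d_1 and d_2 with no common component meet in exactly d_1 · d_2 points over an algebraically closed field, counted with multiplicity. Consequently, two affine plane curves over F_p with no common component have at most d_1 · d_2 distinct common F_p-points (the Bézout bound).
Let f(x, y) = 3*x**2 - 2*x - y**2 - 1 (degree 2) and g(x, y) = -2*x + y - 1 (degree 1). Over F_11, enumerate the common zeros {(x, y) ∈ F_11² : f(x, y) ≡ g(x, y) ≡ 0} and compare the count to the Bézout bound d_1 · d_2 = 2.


Common zeros: ∅; count = 0; Bézout bound = 2.

deg(f) = 2, deg(g) = 1, so Bézout bound = 2.
Scan x ∈ F_11. For each x, list the y ∈ F_11 with f(x, y) ≡ 0 and those with g(x, y) ≡ 0 (mod 11); the common zeros in that column are the intersection.
  x = 0: f ≡ 0 at y ∈ ∅; g ≡ 0 at y ∈ {1}; common: ∅.
  x = 1: f ≡ 0 at y ∈ {0}; g ≡ 0 at y ∈ {3}; common: ∅.
  x = 2: f ≡ 0 at y ∈ ∅; g ≡ 0 at y ∈ {5}; common: ∅.
  x = 3: f ≡ 0 at y ∈ {3, 8}; g ≡ 0 at y ∈ {7}; common: ∅.
  x = 4: f ≡ 0 at y ∈ ∅; g ≡ 0 at y ∈ {9}; common: ∅.
  x = 5: f ≡ 0 at y ∈ {3, 8}; g ≡ 0 at y ∈ {0}; common: ∅.
  x = 6: f ≡ 0 at y ∈ ∅; g ≡ 0 at y ∈ {2}; common: ∅.
  x = 7: f ≡ 0 at y ∈ {0}; g ≡ 0 at y ∈ {4}; common: ∅.
  x = 8: f ≡ 0 at y ∈ ∅; g ≡ 0 at y ∈ {6}; common: ∅.
  x = 9: f ≡ 0 at y ∈ {2, 9}; g ≡ 0 at y ∈ {8}; common: ∅.
  x = 10: f ≡ 0 at y ∈ {2, 9}; g ≡ 0 at y ∈ {10}; common: ∅.
Collecting: common zeros = ∅, so the count is 0.
Comparison with the Bézout bound: 0 ≤ 2 = deg(f)·deg(g), as expected for curves with no common component (the affine F_11-count falls short of the bound because intersections may lie at infinity, over extension fields, or carry multiplicity).


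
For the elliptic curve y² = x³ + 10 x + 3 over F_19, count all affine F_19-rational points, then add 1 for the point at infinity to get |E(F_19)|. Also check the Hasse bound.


Affine points = {(5, 8), (5, 11), (7, 6), (7, 13), (8, 5), (8, 14), (9, 9), (9, 10), (10, 1), (10, 18), (11, 0), (18, 7), (18, 12)}; affine count = 13; |E(F_19)| = 14.

Discriminant check: Δ ∝ 4a³ + 27b² = 4·10³ + 27·3² = 4·1000 + 27·9 ≡ 6 (mod 19). Nonzero ⇒ E is nonsingular.
For each x ∈ F_19, compute rhs = x³ + 10·x + 3 mod 19, then count y ∈ F_19 with y² ≡ rhs.
  x = 0: rhs = 3, matching y values: none (0 points).
  x = 1: rhs = 14, matching y values: none (0 points).
  x = 2: rhs = 12, matching y values: none (0 points).
  x = 3: rhs = 3, matching y values: none (0 points).
  x = 4: rhs = 12, matching y values: none (0 points).
  x = 5: rhs = 7, matching y values: 8, 11 (2 points).
  x = 6: rhs = 13, matching y values: none (0 points).
  x = 7: rhs = 17, matching y values: 6, 13 (2 points).
  x = 8: rhs = 6, matching y values: 5, 14 (2 points).
  x = 9: rhs = 5, matching y values: 9, 10 (2 points).
  x = 10: rhs = 1, matching y values: 1, 18 (2 points).
  x = 11: rhs = 0, matching y values: 0 (1 points).
  x = 12: rhs = 8, matching y values: none (0 points).
  x = 13: rhs = 12, matching y values: none (0 points).
  x = 14: rhs = 18, matching y values: none (0 points).
  x = 15: rhs = 13, matching y values: none (0 points).
  x = 16: rhs = 3, matching y values: none (0 points).
  x = 17: rhs = 13, matching y values: none (0 points).
  x = 18: rhs = 11, matching y values: 7, 12 (2 points).
Total affine count: 13.
Full point count |E(F_19)| = 13 + 1 = 14.
Hasse bound: |14 − (19+1)| = |-6| = 6 ≤ 2√19 ≈ 8.7178 ✓.


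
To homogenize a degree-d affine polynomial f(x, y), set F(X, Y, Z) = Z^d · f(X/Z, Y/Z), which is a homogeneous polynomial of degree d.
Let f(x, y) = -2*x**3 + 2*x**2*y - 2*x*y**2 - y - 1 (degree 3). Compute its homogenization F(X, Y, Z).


F(X, Y, Z) = -2*X**3 + 2*X**2*Y - 2*X*Y**2 - Y*Z**2 - Z**3

deg(f) = 3.
Substitute x = X/Z, y = Y/Z into f, then multiply by Z^3.
  monomial -2·x^3·y^0 ↦ -2·X^3·Y^0·Z^0.
  monomial 2·x^2·y^1 ↦ 2·X^2·Y^1·Z^0.
  monomial -2·x^1·y^2 ↦ -2·X^1·Y^2·Z^0.
  monomial -1·x^0·y^1 ↦ -1·X^0·Y^1·Z^2.
  monomial -1·x^0·y^0 ↦ -1·X^0·Y^0·Z^3.
Collecting: F(X, Y, Z) = -2*X**3 + 2*X**2*Y - 2*X*Y**2 - Y*Z**2 - Z**3.


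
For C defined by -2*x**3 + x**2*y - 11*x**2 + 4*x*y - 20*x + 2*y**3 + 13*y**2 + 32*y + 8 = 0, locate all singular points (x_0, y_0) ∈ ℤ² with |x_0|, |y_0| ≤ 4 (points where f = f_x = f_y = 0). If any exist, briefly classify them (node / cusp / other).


Singular points: {(-2, -2)}; classification: node.

Compute partial derivatives:
  f_x = -6*x**2 + 2*x*y - 22*x + 4*y - 20.
  f_y = x**2 + 4*x + 6*y**2 + 26*y + 32.
Scan x_0 ∈ {−4, ..., 4}. For each x_0, f_y(x_0, y) is a polynomial in y; find its integer roots y ∈ {−4, ..., 4}, then test f_x and f at those candidates.
  x = -4: f_y(-4, y) = 6*y**2 + 26*y + 32; no integer root y with |y| ≤ 4.
  x = -3: f_y(-3, y) = 6*y**2 + 26*y + 29; no integer root y with |y| ≤ 4.
  x = -2: f_y(-2, y) = 6*y**2 + 26*y + 28; vanishes at y ∈ {-2}. (-2, -2): f_x = 0, f = 0 — SINGULAR.
  x = -1: f_y(-1, y) = 6*y**2 + 26*y + 29; no integer root y with |y| ≤ 4.
  x = 0: f_y(0, y) = 6*y**2 + 26*y + 32; no integer root y with |y| ≤ 4.
  x = 1: f_y(1, y) = 6*y**2 + 26*y + 37; no integer root y with |y| ≤ 4.
  x = 2: f_y(2, y) = 6*y**2 + 26*y + 44; no integer root y with |y| ≤ 4.
  x = 3: f_y(3, y) = 6*y**2 + 26*y + 53; no integer root y with |y| ≤ 4.
  x = 4: f_y(4, y) = 6*y**2 + 26*y + 64; no integer root y with |y| ≤ 4.
Only singular point on the grid: (-2, -2).
Classify: substitute x = -2 + u, y = -2 + v and expand: f = -2*u**3 + u**2*v - u**2 + 2*v**3 + v**2.
No constant or linear terms (consistent with a singular point). Quadratic part: -u**2 + v**2. Cubic part: -2*u**3 + u**2*v + 2*v**3.
The quadratic part v**2 - u**2 = (v − u)(v + u) splits into two distinct linear factors, so there are two distinct tangent lines y − -2 = ±(x − -2) — this is a node (ordinary double point).
Classification: node.


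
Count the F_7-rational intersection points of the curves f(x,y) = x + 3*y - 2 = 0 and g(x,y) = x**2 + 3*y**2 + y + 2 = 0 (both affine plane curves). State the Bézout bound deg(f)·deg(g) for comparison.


Common zeros: {(4, 4), (6, 1)}; count = 2; Bézout bound = 2.

deg(f) = 1, deg(g) = 2, so Bézout bound = 2.
Scan x ∈ F_7. For each x, list the y ∈ F_7 with f(x, y) ≡ 0 and those with g(x, y) ≡ 0 (mod 7); the common zeros in that column are the intersection.
  x = 0: f ≡ 0 at y ∈ {3}; g ≡ 0 at y ∈ ∅; common: ∅.
  x = 1: f ≡ 0 at y ∈ {5}; g ≡ 0 at y ∈ {1}; common: ∅.
  x = 2: f ≡ 0 at y ∈ {0}; g ≡ 0 at y ∈ ∅; common: ∅.
  x = 3: f ≡ 0 at y ∈ {2}; g ≡ 0 at y ∈ {4, 5}; common: ∅.
  x = 4: f ≡ 0 at y ∈ {4}; g ≡ 0 at y ∈ {4, 5}; common: {4}.
  x = 5: f ≡ 0 at y ∈ {6}; g ≡ 0 at y ∈ ∅; common: ∅.
  x = 6: f ≡ 0 at y ∈ {1}; g ≡ 0 at y ∈ {1}; common: {1}.
Collecting: common zeros = {(4, 4), (6, 1)}, so the count is 2.
Comparison with the Bézout bound: 2 ≤ 2 = deg(f)·deg(g), as expected for curves with no common component (the bound is attained).


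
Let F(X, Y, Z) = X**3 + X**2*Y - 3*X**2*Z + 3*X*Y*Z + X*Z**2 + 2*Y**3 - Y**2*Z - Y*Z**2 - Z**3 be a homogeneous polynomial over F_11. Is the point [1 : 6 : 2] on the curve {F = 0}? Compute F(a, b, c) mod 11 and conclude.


F(1,6,2) ≡ 6 (mod 11); P is NOT on the curve.

Evaluate F(1, 6, 2) term-by-term (mod 11).
  X**3 ↦ 1·1·1·1 = 1
  X**2*Y ↦ 1·1·6·1 = 6
  -3*X**2*Z ↦ -3·1·1·2 = -6
  3*X*Y*Z ↦ 3·1·6·2 = 36
  X*Z**2 ↦ 1·1·1·4 = 4
  2*Y**3 ↦ 2·1·216·1 = 432
  -Y**2*Z ↦ -1·1·36·2 = -72
  -Y*Z**2 ↦ -1·1·6·4 = -24
  -Z**3 ↦ -1·1·1·8 = -8
Sum: F(1, 6, 2) = (1) + (6) + (-6) + (36) + (4) + (432) + (-72) + (-24) + (-8) = 369.
Reducing mod 11: 369 ≡ 6 (mod 11).
Since F(a, b, c) ≡ 6 ≠ 0 (mod 11), P does NOT lie on the curve.


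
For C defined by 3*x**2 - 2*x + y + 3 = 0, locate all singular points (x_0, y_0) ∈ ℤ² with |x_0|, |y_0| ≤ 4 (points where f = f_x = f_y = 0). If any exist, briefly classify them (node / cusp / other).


No singular points in the scanned grid; C is smooth there.

Compute partial derivatives:
  f_x = 6*x - 2.
  f_y = 1.
f_y = 1 is a nonzero constant, so f_y never vanishes: no point (x, y) can satisfy f = f_x = f_y = 0. In particular no (x, y) ∈ {−4, ..., 4}² is singular; the curve is smooth.


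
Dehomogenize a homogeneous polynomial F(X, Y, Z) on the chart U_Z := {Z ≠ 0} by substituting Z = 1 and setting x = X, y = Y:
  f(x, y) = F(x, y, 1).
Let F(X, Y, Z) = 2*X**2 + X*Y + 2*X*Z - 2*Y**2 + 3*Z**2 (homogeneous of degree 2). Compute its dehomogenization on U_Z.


f(x, y) = 2*x**2 + x*y + 2*x - 2*y**2 + 3

On U_Z we set Z = 1. Each monomial c·X^i·Y^j·Z^k in F becomes c·x^i·y^j·1^k = c·x^i·y^j.
Substituting Z = 1: F(X, Y, 1) = 2*x**2 + x*y + 2*x - 2*y**2 + 3.
Note: deg(f) ≤ deg(F) = 2; strict inequality happens when F is divisible by Z (lost terms).


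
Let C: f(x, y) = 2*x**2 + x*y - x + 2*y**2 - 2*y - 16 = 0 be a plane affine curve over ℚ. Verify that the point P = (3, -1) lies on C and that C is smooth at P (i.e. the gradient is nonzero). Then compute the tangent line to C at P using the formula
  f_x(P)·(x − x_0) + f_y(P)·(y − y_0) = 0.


Tangent line at P: 10*x - 3*y - 33 = 0.

Step 1: f(3, -1) = 0, so P lies on C.
Step 2: partial derivatives
  f_x(x, y) = 4*x + y - 1, f_y(x, y) = x + 4*y - 2.
  f_x(P) = 10, f_y(P) = -3 (gradient nonzero, so P is smooth).
Step 3: tangent line at P: 10·(x − 3) + -3·(y − -1) = 0.
Expanding: 10*x - 3*y - 33 = 0.


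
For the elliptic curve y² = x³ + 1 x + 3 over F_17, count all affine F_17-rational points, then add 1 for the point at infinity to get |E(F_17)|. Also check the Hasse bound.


Affine points = {(2, 8), (2, 9), (3, 4), (3, 13), (6, 2), (6, 15), (7, 8), (7, 9), (8, 8), (8, 9), (11, 6), (11, 11), (12, 3), (12, 14), (16, 1), (16, 16)}; affine count = 16; |E(F_17)| = 17.

Discriminant check: Δ ∝ 4a³ + 27b² = 4·1³ + 27·3² = 4·1 + 27·9 ≡ 9 (mod 17). Nonzero ⇒ E is nonsingular.
For each x ∈ F_17, compute rhs = x³ + 1·x + 3 mod 17, then count y ∈ F_17 with y² ≡ rhs.
  x = 0: rhs = 3, matching y values: none (0 points).
  x = 1: rhs = 5, matching y values: none (0 points).
  x = 2: rhs = 13, matching y values: 8, 9 (2 points).
  x = 3: rhs = 16, matching y values: 4, 13 (2 points).
  x = 4: rhs = 3, matching y values: none (0 points).
  x = 5: rhs = 14, matching y values: none (0 points).
  x = 6: rhs = 4, matching y values: 2, 15 (2 points).
  x = 7: rhs = 13, matching y values: 8, 9 (2 points).
  x = 8: rhs = 13, matching y values: 8, 9 (2 points).
  x = 9: rhs = 10, matching y values: none (0 points).
  x = 10: rhs = 10, matching y values: none (0 points).
  x = 11: rhs = 2, matching y values: 6, 11 (2 points).
  x = 12: rhs = 9, matching y values: 3, 14 (2 points).
  x = 13: rhs = 3, matching y values: none (0 points).
  x = 14: rhs = 7, matching y values: none (0 points).
  x = 15: rhs = 10, matching y values: none (0 points).
  x = 16: rhs = 1, matching y values: 1, 16 (2 points).
Total affine count: 16.
Full point count |E(F_17)| = 16 + 1 = 17.
Hasse bound: |17 − (17+1)| = |-1| = 1 ≤ 2√17 ≈ 8.2462 ✓.


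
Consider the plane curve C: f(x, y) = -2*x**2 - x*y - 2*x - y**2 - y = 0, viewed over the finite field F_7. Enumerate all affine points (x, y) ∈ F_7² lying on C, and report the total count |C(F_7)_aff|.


Affine F_7-points: {(0, 0), (0, 6), (1, 1), (1, 4), (3, 4), (3, 6), (6, 0)}; count = 7.

For each of the 49 pairs (x, y) ∈ F_7², evaluate f(x, y) mod 7. Record the zeros.
  x = 0: [0↦0, 1↦5, 2↦1, 3↦2, 4↦1, 5↦5, 6↦0]  zeros at y ∈ {0, 6}
  x = 1: [0↦3, 1↦0, 2↦2, 3↦2, 4↦0, 5↦3, 6↦4]  zeros at y ∈ {1, 4}
  x = 2: [0↦2, 1↦5, 2↦6, 3↦5, 4↦2, 5↦4, 6↦4]  zeros at y ∈ ∅
  x = 3: [0↦4, 1↦6, 2↦6, 3↦4, 4↦0, 5↦1, 6↦0]  zeros at y ∈ {4, 6}
  x = 4: [0↦2, 1↦3, 2↦2, 3↦6, 4↦1, 5↦1, 6↦6]  zeros at y ∈ ∅
  x = 5: [0↦3, 1↦3, 2↦1, 3↦4, 4↦5, 5↦4, 6↦1]  zeros at y ∈ ∅
  x = 6: [0↦0, 1↦6, 2↦3, 3↦5, 4↦5, 5↦3, 6↦6]  zeros at y ∈ {0}
Collecting zeros: affine points = {(0, 0), (0, 6), (1, 1), (1, 4), (3, 4), (3, 6), (6, 0)}.
Total count |C(F_7)_aff| = 7.


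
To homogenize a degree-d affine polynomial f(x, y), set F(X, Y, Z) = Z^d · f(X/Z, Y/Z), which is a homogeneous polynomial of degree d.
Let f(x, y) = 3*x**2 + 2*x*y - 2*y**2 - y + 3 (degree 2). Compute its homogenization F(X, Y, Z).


F(X, Y, Z) = 3*X**2 + 2*X*Y - 2*Y**2 - Y*Z + 3*Z**2

deg(f) = 2.
Substitute x = X/Z, y = Y/Z into f, then multiply by Z^2.
  monomial 3·x^2·y^0 ↦ 3·X^2·Y^0·Z^0.
  monomial 2·x^1·y^1 ↦ 2·X^1·Y^1·Z^0.
  monomial -2·x^0·y^2 ↦ -2·X^0·Y^2·Z^0.
  monomial -1·x^0·y^1 ↦ -1·X^0·Y^1·Z^1.
  monomial 3·x^0·y^0 ↦ 3·X^0·Y^0·Z^2.
Collecting: F(X, Y, Z) = 3*X**2 + 2*X*Y - 2*Y**2 - Y*Z + 3*Z**2.


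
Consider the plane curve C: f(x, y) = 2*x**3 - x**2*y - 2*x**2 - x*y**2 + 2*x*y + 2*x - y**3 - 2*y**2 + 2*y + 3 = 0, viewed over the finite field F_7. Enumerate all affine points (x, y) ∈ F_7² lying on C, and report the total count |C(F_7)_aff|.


Affine F_7-points: {(0, 6), (1, 6), (2, 3), (2, 4), (3, 5), (3, 6), (4, 2), (4, 4), (5, 3), (6, 3)}; count = 10.

For each of the 49 pairs (x, y) ∈ F_7², evaluate f(x, y) mod 7. Record the zeros.
  x = 0: [0↦3, 1↦2, 2↦5, 3↦6, 4↦6, 5↦6, 6↦0]  zeros at y ∈ {6}
  x = 1: [0↦5, 1↦4, 2↦5, 3↦2, 4↦3, 5↦2, 6↦0]  zeros at y ∈ {6}
  x = 2: [0↦1, 1↦5, 2↦2, 3↦0, 4↦0, 5↦3, 6↦3]  zeros at y ∈ {3, 4}
  x = 3: [0↦3, 1↦3, 2↦1, 3↦5, 4↦2, 5↦0, 6↦0]  zeros at y ∈ {5, 6}
  x = 4: [0↦2, 1↦3, 2↦0, 3↦1, 4↦0, 5↦5, 6↦3]  zeros at y ∈ {2, 4}
  x = 5: [0↦3, 1↦3, 2↦4, 3↦0, 4↦6, 5↦2, 6↦3]  zeros at y ∈ {3}
  x = 6: [0↦4, 1↦1, 2↦4, 3↦0, 4↦4, 5↦3, 6↦5]  zeros at y ∈ {3}
Collecting zeros: affine points = {(0, 6), (1, 6), (2, 3), (2, 4), (3, 5), (3, 6), (4, 2), (4, 4), (5, 3), (6, 3)}.
Total count |C(F_7)_aff| = 10.


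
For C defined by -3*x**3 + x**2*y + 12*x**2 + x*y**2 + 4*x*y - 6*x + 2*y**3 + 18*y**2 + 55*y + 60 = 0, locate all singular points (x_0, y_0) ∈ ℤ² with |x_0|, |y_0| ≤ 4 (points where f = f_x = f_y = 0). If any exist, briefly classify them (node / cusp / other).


Singular points: {(1, -3)}; classification: cusp.

Compute partial derivatives:
  f_x = -9*x**2 + 2*x*y + 24*x + y**2 + 4*y - 6.
  f_y = x**2 + 2*x*y + 4*x + 6*y**2 + 36*y + 55.
Scan x_0 ∈ {−4, ..., 4}. For each x_0, f_y(x_0, y) is a polynomial in y; find its integer roots y ∈ {−4, ..., 4}, then test f_x and f at those candidates.
  x = -4: f_y(-4, y) = 6*y**2 + 28*y + 55; no integer root y with |y| ≤ 4.
  x = -3: f_y(-3, y) = 6*y**2 + 30*y + 52; no integer root y with |y| ≤ 4.
  x = -2: f_y(-2, y) = 6*y**2 + 32*y + 51; no integer root y with |y| ≤ 4.
  x = -1: f_y(-1, y) = 6*y**2 + 34*y + 52; no integer root y with |y| ≤ 4.
  x = 0: f_y(0, y) = 6*y**2 + 36*y + 55; no integer root y with |y| ≤ 4.
  x = 1: f_y(1, y) = 6*y**2 + 38*y + 60; vanishes at y ∈ {-3}. (1, -3): f_x = 0, f = 0 — SINGULAR.
  x = 2: f_y(2, y) = 6*y**2 + 40*y + 67; no integer root y with |y| ≤ 4.
  x = 3: f_y(3, y) = 6*y**2 + 42*y + 76; no integer root y with |y| ≤ 4.
  x = 4: f_y(4, y) = 6*y**2 + 44*y + 87; no integer root y with |y| ≤ 4.
Only singular point on the grid: (1, -3).
Classify: substitute x = 1 + u, y = -3 + v and expand: f = -3*u**3 + u**2*v + u*v**2 + 2*v**3 + v**2.
No constant or linear terms (consistent with a singular point). Quadratic part: v**2. Cubic part: -3*u**3 + u**2*v + u*v**2 + 2*v**3.
The quadratic part v**2 is a perfect square, so there is a single (double) tangent line v = 0, i.e. y = -3. Restricting the cubic part to that line (v = 0) leaves -3*u**3 ≠ 0, so f is not divisible by v and the branch is v² ≈ 3*u**3 to lowest order — this is a cusp.
Classification: cusp.


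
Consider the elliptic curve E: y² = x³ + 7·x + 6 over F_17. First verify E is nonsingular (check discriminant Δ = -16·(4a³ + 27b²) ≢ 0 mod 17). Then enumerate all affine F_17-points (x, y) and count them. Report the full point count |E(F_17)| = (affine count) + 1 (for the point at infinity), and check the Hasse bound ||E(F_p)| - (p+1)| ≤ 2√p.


Affine points = {(4, 8), (4, 9), (5, 8), (5, 9), (6, 3), (6, 14), (8, 8), (8, 9), (9, 4), (9, 13), (12, 4), (12, 13), (13, 4), (13, 13), (14, 3), (14, 14), (15, 1), (15, 16), (16, 7), (16, 10)}; affine count = 20; |E(F_17)| = 21.

Discriminant check: Δ ∝ 4a³ + 27b² = 4·7³ + 27·6² = 4·343 + 27·36 ≡ 15 (mod 17). Nonzero ⇒ E is nonsingular.
For each x ∈ F_17, compute rhs = x³ + 7·x + 6 mod 17, then count y ∈ F_17 with y² ≡ rhs.
  x = 0: rhs = 6, matching y values: none (0 points).
  x = 1: rhs = 14, matching y values: none (0 points).
  x = 2: rhs = 11, matching y values: none (0 points).
  x = 3: rhs = 3, matching y values: none (0 points).
  x = 4: rhs = 13, matching y values: 8, 9 (2 points).
  x = 5: rhs = 13, matching y values: 8, 9 (2 points).
  x = 6: rhs = 9, matching y values: 3, 14 (2 points).
  x = 7: rhs = 7, matching y values: none (0 points).
  x = 8: rhs = 13, matching y values: 8, 9 (2 points).
  x = 9: rhs = 16, matching y values: 4, 13 (2 points).
  x = 10: rhs = 5, matching y values: none (0 points).
  x = 11: rhs = 3, matching y values: none (0 points).
  x = 12: rhs = 16, matching y values: 4, 13 (2 points).
  x = 13: rhs = 16, matching y values: 4, 13 (2 points).
  x = 14: rhs = 9, matching y values: 3, 14 (2 points).
  x = 15: rhs = 1, matching y values: 1, 16 (2 points).
  x = 16: rhs = 15, matching y values: 7, 10 (2 points).
Total affine count: 20.
Full point count |E(F_17)| = 20 + 1 = 21.
Hasse bound: |21 − (17+1)| = |3| = 3 ≤ 2√17 ≈ 8.2462 ✓.


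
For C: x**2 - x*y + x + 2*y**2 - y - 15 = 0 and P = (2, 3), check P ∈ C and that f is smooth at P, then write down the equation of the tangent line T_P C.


Tangent line at P: 2*x + 9*y - 31 = 0.

Step 1: f(2, 3) = 0, so P lies on C.
Step 2: partial derivatives
  f_x(x, y) = 2*x - y + 1, f_y(x, y) = -x + 4*y - 1.
  f_x(P) = 2, f_y(P) = 9 (gradient nonzero, so P is smooth).
Step 3: tangent line at P: 2·(x − 2) + 9·(y − 3) = 0.
Expanding: 2*x + 9*y - 31 = 0.


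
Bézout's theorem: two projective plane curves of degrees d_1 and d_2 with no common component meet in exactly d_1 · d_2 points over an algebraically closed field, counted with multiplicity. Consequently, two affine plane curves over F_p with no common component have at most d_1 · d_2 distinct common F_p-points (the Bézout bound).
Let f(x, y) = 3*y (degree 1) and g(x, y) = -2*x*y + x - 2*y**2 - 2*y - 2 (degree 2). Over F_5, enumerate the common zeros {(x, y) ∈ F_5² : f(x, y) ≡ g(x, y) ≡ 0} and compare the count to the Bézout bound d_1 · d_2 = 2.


Common zeros: {(2, 0)}; count = 1; Bézout bound = 2.

deg(f) = 1, deg(g) = 2, so Bézout bound = 2.
Scan x ∈ F_5. For each x, list the y ∈ F_5 with f(x, y) ≡ 0 and those with g(x, y) ≡ 0 (mod 5); the common zeros in that column are the intersection.
  x = 0: f ≡ 0 at y ∈ {0}; g ≡ 0 at y ∈ ∅; common: ∅.
  x = 1: f ≡ 0 at y ∈ {0}; g ≡ 0 at y ∈ ∅; common: ∅.
  x = 2: f ≡ 0 at y ∈ {0}; g ≡ 0 at y ∈ {0, 2}; common: {0}.
  x = 3: f ≡ 0 at y ∈ {0}; g ≡ 0 at y ∈ ∅; common: ∅.
  x = 4: f ≡ 0 at y ∈ {0}; g ≡ 0 at y ∈ {1, 4}; common: ∅.
Collecting: common zeros = {(2, 0)}, so the count is 1.
Comparison with the Bézout bound: 1 ≤ 2 = deg(f)·deg(g), as expected for curves with no common component (the affine F_5-count falls short of the bound because intersections may lie at infinity, over extension fields, or carry multiplicity).


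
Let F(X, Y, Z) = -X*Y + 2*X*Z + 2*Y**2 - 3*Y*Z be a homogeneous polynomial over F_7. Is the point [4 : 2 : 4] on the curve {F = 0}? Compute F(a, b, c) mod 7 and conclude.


F(4,2,4) ≡ 1 (mod 7); P is NOT on the curve.

Evaluate F(4, 2, 4) term-by-term (mod 7).
  -X*Y ↦ -1·4·2·1 = -8
  2*X*Z ↦ 2·4·1·4 = 32
  2*Y**2 ↦ 2·1·4·1 = 8
  -3*Y*Z ↦ -3·1·2·4 = -24
Sum: F(4, 2, 4) = (-8) + (32) + (8) + (-24) = 8.
Reducing mod 7: 8 ≡ 1 (mod 7).
Since F(a, b, c) ≡ 1 ≠ 0 (mod 7), P does NOT lie on the curve.


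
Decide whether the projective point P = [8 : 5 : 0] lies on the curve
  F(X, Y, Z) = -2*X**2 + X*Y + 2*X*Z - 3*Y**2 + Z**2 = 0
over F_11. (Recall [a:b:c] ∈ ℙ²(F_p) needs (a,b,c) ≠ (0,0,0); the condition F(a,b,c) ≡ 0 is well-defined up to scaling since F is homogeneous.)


F(8,5,0) ≡ 2 (mod 11); P is NOT on the curve.

Evaluate F(8, 5, 0) term-by-term (mod 11).
  -2*X**2 ↦ -2·64·1·1 = -128
  X*Y ↦ 1·8·5·1 = 40
  2*X*Z ↦ 2·8·1·0 = 0
  -3*Y**2 ↦ -3·1·25·1 = -75
  Z**2 ↦ 1·1·1·0 = 0
Sum: F(8, 5, 0) = (-128) + (40) + (0) + (-75) + (0) = -163.
Reducing mod 11: -163 ≡ 2 (mod 11).
Since F(a, b, c) ≡ 2 ≠ 0 (mod 11), P does NOT lie on the curve.


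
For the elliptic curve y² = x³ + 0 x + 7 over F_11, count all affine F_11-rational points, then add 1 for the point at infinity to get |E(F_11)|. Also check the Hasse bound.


Affine points = {(2, 2), (2, 9), (3, 1), (3, 10), (4, 4), (4, 7), (5, 0), (6, 5), (6, 6), (7, 3), (7, 8)}; affine count = 11; |E(F_11)| = 12.

Discriminant check: Δ ∝ 4a³ + 27b² = 4·0³ + 27·7² = 4·0 + 27·49 ≡ 3 (mod 11). Nonzero ⇒ E is nonsingular.
For each x ∈ F_11, compute rhs = x³ + 0·x + 7 mod 11, then count y ∈ F_11 with y² ≡ rhs.
  x = 0: rhs = 7, matching y values: none (0 points).
  x = 1: rhs = 8, matching y values: none (0 points).
  x = 2: rhs = 4, matching y values: 2, 9 (2 points).
  x = 3: rhs = 1, matching y values: 1, 10 (2 points).
  x = 4: rhs = 5, matching y values: 4, 7 (2 points).
  x = 5: rhs = 0, matching y values: 0 (1 points).
  x = 6: rhs = 3, matching y values: 5, 6 (2 points).
  x = 7: rhs = 9, matching y values: 3, 8 (2 points).
  x = 8: rhs = 2, matching y values: none (0 points).
  x = 9: rhs = 10, matching y values: none (0 points).
  x = 10: rhs = 6, matching y values: none (0 points).
Total affine count: 11.
Full point count |E(F_11)| = 11 + 1 = 12.
Hasse bound: |12 − (11+1)| = |0| = 0 ≤ 2√11 ≈ 6.6332 ✓.


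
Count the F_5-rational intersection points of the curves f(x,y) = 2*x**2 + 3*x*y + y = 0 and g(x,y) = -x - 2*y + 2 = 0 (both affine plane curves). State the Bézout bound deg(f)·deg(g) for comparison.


Common zeros: ∅; count = 0; Bézout bound = 2.

deg(f) = 2, deg(g) = 1, so Bézout bound = 2.
Scan x ∈ F_5. For each x, list the y ∈ F_5 with f(x, y) ≡ 0 and those with g(x, y) ≡ 0 (mod 5); the common zeros in that column are the intersection.
  x = 0: f ≡ 0 at y ∈ {0}; g ≡ 0 at y ∈ {1}; common: ∅.
  x = 1: f ≡ 0 at y ∈ {2}; g ≡ 0 at y ∈ {3}; common: ∅.
  x = 2: f ≡ 0 at y ∈ {1}; g ≡ 0 at y ∈ {0}; common: ∅.
  x = 3: f ≡ 0 at y ∈ ∅; g ≡ 0 at y ∈ {2}; common: ∅.
  x = 4: f ≡ 0 at y ∈ {1}; g ≡ 0 at y ∈ {4}; common: ∅.
Collecting: common zeros = ∅, so the count is 0.
Comparison with the Bézout bound: 0 ≤ 2 = deg(f)·deg(g), as expected for curves with no common component (the affine F_5-count falls short of the bound because intersections may lie at infinity, over extension fields, or carry multiplicity).


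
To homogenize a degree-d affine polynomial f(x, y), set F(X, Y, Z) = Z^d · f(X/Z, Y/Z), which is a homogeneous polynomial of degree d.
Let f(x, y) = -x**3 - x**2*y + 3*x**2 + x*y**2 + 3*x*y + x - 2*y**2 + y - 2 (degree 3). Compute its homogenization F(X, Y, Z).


F(X, Y, Z) = -X**3 - X**2*Y + 3*X**2*Z + X*Y**2 + 3*X*Y*Z + X*Z**2 - 2*Y**2*Z + Y*Z**2 - 2*Z**3

deg(f) = 3.
Substitute x = X/Z, y = Y/Z into f, then multiply by Z^3.
  monomial -1·x^3·y^0 ↦ -1·X^3·Y^0·Z^0.
  monomial -1·x^2·y^1 ↦ -1·X^2·Y^1·Z^0.
  monomial 3·x^2·y^0 ↦ 3·X^2·Y^0·Z^1.
  monomial 1·x^1·y^2 ↦ 1·X^1·Y^2·Z^0.
  monomial 3·x^1·y^1 ↦ 3·X^1·Y^1·Z^1.
  monomial 1·x^1·y^0 ↦ 1·X^1·Y^0·Z^2.
  monomial -2·x^0·y^2 ↦ -2·X^0·Y^2·Z^1.
  monomial 1·x^0·y^1 ↦ 1·X^0·Y^1·Z^2.
  monomial -2·x^0·y^0 ↦ -2·X^0·Y^0·Z^3.
Collecting: F(X, Y, Z) = -X**3 - X**2*Y + 3*X**2*Z + X*Y**2 + 3*X*Y*Z + X*Z**2 - 2*Y**2*Z + Y*Z**2 - 2*Z**3.


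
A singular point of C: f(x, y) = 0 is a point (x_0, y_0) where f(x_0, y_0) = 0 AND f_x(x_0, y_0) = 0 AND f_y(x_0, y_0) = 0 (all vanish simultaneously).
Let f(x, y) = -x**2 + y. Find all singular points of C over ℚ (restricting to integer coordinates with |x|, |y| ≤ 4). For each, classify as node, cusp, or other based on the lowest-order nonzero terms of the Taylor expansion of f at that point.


No singular points in the scanned grid; C is smooth there.

Compute partial derivatives:
  f_x = -2*x.
  f_y = 1.
f_y = 1 is a nonzero constant, so f_y never vanishes: no point (x, y) can satisfy f = f_x = f_y = 0. In particular no (x, y) ∈ {−4, ..., 4}² is singular; the curve is smooth.


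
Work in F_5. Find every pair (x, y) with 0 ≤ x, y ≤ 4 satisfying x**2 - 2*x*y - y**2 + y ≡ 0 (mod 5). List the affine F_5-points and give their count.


Affine F_5-points: {(0, 0), (0, 1), (1, 2), (2, 1), (3, 2), (3, 3)}; count = 6.

For each of the 25 pairs (x, y) ∈ F_5², evaluate f(x, y) mod 5. Record the zeros.
  x = 0: [0↦0, 1↦0, 2↦3, 3↦4, 4↦3]  zeros at y ∈ {0, 1}
  x = 1: [0↦1, 1↦4, 2↦0, 3↦4, 4↦1]  zeros at y ∈ {2}
  x = 2: [0↦4, 1↦0, 2↦4, 3↦1, 4↦1]  zeros at y ∈ {1}
  x = 3: [0↦4, 1↦3, 2↦0, 3↦0, 4↦3]  zeros at y ∈ {2, 3}
  x = 4: [0↦1, 1↦3, 2↦3, 3↦1, 4↦2]  zeros at y ∈ ∅
Collecting zeros: affine points = {(0, 0), (0, 1), (1, 2), (2, 1), (3, 2), (3, 3)}.
Total count |C(F_5)_aff| = 6.


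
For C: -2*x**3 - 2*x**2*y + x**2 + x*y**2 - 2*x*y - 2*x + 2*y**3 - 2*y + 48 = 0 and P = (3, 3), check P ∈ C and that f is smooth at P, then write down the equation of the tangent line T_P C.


Tangent line at P: -83*x + 46*y + 111 = 0.

Step 1: f(3, 3) = 0, so P lies on C.
Step 2: partial derivatives
  f_x(x, y) = -6*x**2 - 4*x*y + 2*x + y**2 - 2*y - 2, f_y(x, y) = -2*x**2 + 2*x*y - 2*x + 6*y**2 - 2.
  f_x(P) = -83, f_y(P) = 46 (gradient nonzero, so P is smooth).
Step 3: tangent line at P: -83·(x − 3) + 46·(y − 3) = 0.
Expanding: -83*x + 46*y + 111 = 0.


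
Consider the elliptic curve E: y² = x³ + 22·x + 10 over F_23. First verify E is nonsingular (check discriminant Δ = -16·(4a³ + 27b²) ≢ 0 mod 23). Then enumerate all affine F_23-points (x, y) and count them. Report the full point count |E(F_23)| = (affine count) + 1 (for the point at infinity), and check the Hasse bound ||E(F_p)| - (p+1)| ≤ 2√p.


Affine points = {(2, 4), (2, 19), (4, 1), (4, 22), (6, 6), (6, 17), (7, 1), (7, 22), (8, 10), (8, 13), (12, 1), (12, 22), (13, 3), (13, 20), (14, 7), (14, 16), (15, 9), (15, 14), (20, 3), (20, 20), (21, 2), (21, 21)}; affine count = 22; |E(F_23)| = 23.

Discriminant check: Δ ∝ 4a³ + 27b² = 4·22³ + 27·10² = 4·10648 + 27·100 ≡ 5 (mod 23). Nonzero ⇒ E is nonsingular.
For each x ∈ F_23, compute rhs = x³ + 22·x + 10 mod 23, then count y ∈ F_23 with y² ≡ rhs.
  x = 0: rhs = 10, matching y values: none (0 points).
  x = 1: rhs = 10, matching y values: none (0 points).
  x = 2: rhs = 16, matching y values: 4, 19 (2 points).
  x = 3: rhs = 11, matching y values: none (0 points).
  x = 4: rhs = 1, matching y values: 1, 22 (2 points).
  x = 5: rhs = 15, matching y values: none (0 points).
  x = 6: rhs = 13, matching y values: 6, 17 (2 points).
  x = 7: rhs = 1, matching y values: 1, 22 (2 points).
  x = 8: rhs = 8, matching y values: 10, 13 (2 points).
  x = 9: rhs = 17, matching y values: none (0 points).
  x = 10: rhs = 11, matching y values: none (0 points).
  x = 11: rhs = 19, matching y values: none (0 points).
  x = 12: rhs = 1, matching y values: 1, 22 (2 points).
  x = 13: rhs = 9, matching y values: 3, 20 (2 points).
  x = 14: rhs = 3, matching y values: 7, 16 (2 points).
  x = 15: rhs = 12, matching y values: 9, 14 (2 points).
  x = 16: rhs = 19, matching y values: none (0 points).
  x = 17: rhs = 7, matching y values: none (0 points).
  x = 18: rhs = 5, matching y values: none (0 points).
  x = 19: rhs = 19, matching y values: none (0 points).
  x = 20: rhs = 9, matching y values: 3, 20 (2 points).
  x = 21: rhs = 4, matching y values: 2, 21 (2 points).
  x = 22: rhs = 10, matching y values: none (0 points).
Total affine count: 22.
Full point count |E(F_23)| = 22 + 1 = 23.
Hasse bound: |23 − (23+1)| = |-1| = 1 ≤ 2√23 ≈ 9.5917 ✓.


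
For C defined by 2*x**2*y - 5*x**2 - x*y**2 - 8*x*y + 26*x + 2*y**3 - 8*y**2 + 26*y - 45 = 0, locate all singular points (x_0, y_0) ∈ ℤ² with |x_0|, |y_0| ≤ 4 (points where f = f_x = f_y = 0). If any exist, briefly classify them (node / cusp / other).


Singular points: {(3, 2)}; classification: node.

Compute partial derivatives:
  f_x = 4*x*y - 10*x - y**2 - 8*y + 26.
  f_y = 2*x**2 - 2*x*y - 8*x + 6*y**2 - 16*y + 26.
Scan x_0 ∈ {−4, ..., 4}. For each x_0, f_y(x_0, y) is a polynomial in y; find its integer roots y ∈ {−4, ..., 4}, then test f_x and f at those candidates.
  x = -4: f_y(-4, y) = 6*y**2 - 8*y + 90; no integer root y with |y| ≤ 4.
  x = -3: f_y(-3, y) = 6*y**2 - 10*y + 68; no integer root y with |y| ≤ 4.
  x = -2: f_y(-2, y) = 6*y**2 - 12*y + 50; no integer root y with |y| ≤ 4.
  x = -1: f_y(-1, y) = 6*y**2 - 14*y + 36; no integer root y with |y| ≤ 4.
  x = 0: f_y(0, y) = 6*y**2 - 16*y + 26; no integer root y with |y| ≤ 4.
  x = 1: f_y(1, y) = 6*y**2 - 18*y + 20; no integer root y with |y| ≤ 4.
  x = 2: f_y(2, y) = 6*y**2 - 20*y + 18; no integer root y with |y| ≤ 4.
  x = 3: f_y(3, y) = 6*y**2 - 22*y + 20; vanishes at y ∈ {2}. (3, 2): f_x = 0, f = 0 — SINGULAR.
  x = 4: f_y(4, y) = 6*y**2 - 24*y + 26; no integer root y with |y| ≤ 4.
Only singular point on the grid: (3, 2).
Classify: substitute x = 3 + u, y = 2 + v and expand: f = 2*u**2*v - u**2 - u*v**2 + 2*v**3 + v**2.
No constant or linear terms (consistent with a singular point). Quadratic part: -u**2 + v**2. Cubic part: 2*u**2*v - u*v**2 + 2*v**3.
The quadratic part v**2 - u**2 = (v − u)(v + u) splits into two distinct linear factors, so there are two distinct tangent lines y − 2 = ±(x − 3) — this is a node (ordinary double point).
Classification: node.


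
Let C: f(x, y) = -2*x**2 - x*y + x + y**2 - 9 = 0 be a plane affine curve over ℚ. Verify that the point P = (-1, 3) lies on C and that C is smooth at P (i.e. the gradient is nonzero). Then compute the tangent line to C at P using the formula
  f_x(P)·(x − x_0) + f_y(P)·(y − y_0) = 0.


Tangent line at P: 2*x + 7*y - 19 = 0.

Step 1: f(-1, 3) = 0, so P lies on C.
Step 2: partial derivatives
  f_x(x, y) = -4*x - y + 1, f_y(x, y) = -x + 2*y.
  f_x(P) = 2, f_y(P) = 7 (gradient nonzero, so P is smooth).
Step 3: tangent line at P: 2·(x − -1) + 7·(y − 3) = 0.
Expanding: 2*x + 7*y - 19 = 0.


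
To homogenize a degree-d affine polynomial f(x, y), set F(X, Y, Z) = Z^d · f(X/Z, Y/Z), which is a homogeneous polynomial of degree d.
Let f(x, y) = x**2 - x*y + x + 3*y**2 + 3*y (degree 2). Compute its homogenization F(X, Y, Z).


F(X, Y, Z) = X**2 - X*Y + X*Z + 3*Y**2 + 3*Y*Z

deg(f) = 2.
Substitute x = X/Z, y = Y/Z into f, then multiply by Z^2.
  monomial 1·x^2·y^0 ↦ 1·X^2·Y^0·Z^0.
  monomial -1·x^1·y^1 ↦ -1·X^1·Y^1·Z^0.
  monomial 1·x^1·y^0 ↦ 1·X^1·Y^0·Z^1.
  monomial 3·x^0·y^2 ↦ 3·X^0·Y^2·Z^0.
  monomial 3·x^0·y^1 ↦ 3·X^0·Y^1·Z^1.
Collecting: F(X, Y, Z) = X**2 - X*Y + X*Z + 3*Y**2 + 3*Y*Z.


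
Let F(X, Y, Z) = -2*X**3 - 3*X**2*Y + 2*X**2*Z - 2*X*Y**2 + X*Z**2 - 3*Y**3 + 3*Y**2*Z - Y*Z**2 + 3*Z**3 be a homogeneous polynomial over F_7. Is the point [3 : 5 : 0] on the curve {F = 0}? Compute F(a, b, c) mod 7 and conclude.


F(3,5,0) ≡ 0 (mod 7); P is on the curve.

Evaluate F(3, 5, 0) term-by-term (mod 7).
  -2*X**3 ↦ -2·27·1·1 = -54
  -3*X**2*Y ↦ -3·9·5·1 = -135
  2*X**2*Z ↦ 2·9·1·0 = 0
  -2*X*Y**2 ↦ -2·3·25·1 = -150
  X*Z**2 ↦ 1·3·1·0 = 0
  -3*Y**3 ↦ -3·1·125·1 = -375
  3*Y**2*Z ↦ 3·1·25·0 = 0
  -Y*Z**2 ↦ -1·1·5·0 = 0
  3*Z**3 ↦ 3·1·1·0 = 0
Sum: F(3, 5, 0) = (-54) + (-135) + (0) + (-150) + (0) + (-375) + (0) + (0) + (0) = -714.
Reducing mod 7: -714 ≡ 0 (mod 7).
Since F(a, b, c) ≡ 0 (mod 7), P lies on the curve.


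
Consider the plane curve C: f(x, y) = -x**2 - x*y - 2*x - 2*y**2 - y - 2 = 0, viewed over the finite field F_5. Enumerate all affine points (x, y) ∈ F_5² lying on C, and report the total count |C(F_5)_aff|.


Affine F_5-points: {(0, 1), (1, 0), (1, 4), (2, 0), (2, 1), (3, 4)}; count = 6.

For each of the 25 pairs (x, y) ∈ F_5², evaluate f(x, y) mod 5. Record the zeros.
  x = 0: [0↦3, 1↦0, 2↦3, 3↦2, 4↦2]  zeros at y ∈ {1}
  x = 1: [0↦0, 1↦1, 2↦3, 3↦1, 4↦0]  zeros at y ∈ {0, 4}
  x = 2: [0↦0, 1↦0, 2↦1, 3↦3, 4↦1]  zeros at y ∈ {0, 1}
  x = 3: [0↦3, 1↦2, 2↦2, 3↦3, 4↦0]  zeros at y ∈ {4}
  x = 4: [0↦4, 1↦2, 2↦1, 3↦1, 4↦2]  zeros at y ∈ ∅
Collecting zeros: affine points = {(0, 1), (1, 0), (1, 4), (2, 0), (2, 1), (3, 4)}.
Total count |C(F_5)_aff| = 6.


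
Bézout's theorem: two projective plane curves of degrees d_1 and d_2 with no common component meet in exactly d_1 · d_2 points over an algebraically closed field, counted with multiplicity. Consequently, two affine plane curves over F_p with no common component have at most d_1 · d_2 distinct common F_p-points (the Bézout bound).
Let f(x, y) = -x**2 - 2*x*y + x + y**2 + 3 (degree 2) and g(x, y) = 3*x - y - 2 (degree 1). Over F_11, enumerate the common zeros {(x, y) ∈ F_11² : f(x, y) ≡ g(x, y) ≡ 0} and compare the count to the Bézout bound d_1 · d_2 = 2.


Common zeros: {(4, 10), (5, 2)}; count = 2; Bézout bound = 2.

deg(f) = 2, deg(g) = 1, so Bézout bound = 2.
Scan x ∈ F_11. For each x, list the y ∈ F_11 with f(x, y) ≡ 0 and those with g(x, y) ≡ 0 (mod 11); the common zeros in that column are the intersection.
  x = 0: f ≡ 0 at y ∈ ∅; g ≡ 0 at y ∈ {9}; common: ∅.
  x = 1: f ≡ 0 at y ∈ {4, 9}; g ≡ 0 at y ∈ {1}; common: ∅.
  x = 2: f ≡ 0 at y ∈ {7, 8}; g ≡ 0 at y ∈ {4}; common: ∅.
  x = 3: f ≡ 0 at y ∈ {2, 4}; g ≡ 0 at y ∈ {7}; common: ∅.
  x = 4: f ≡ 0 at y ∈ {9, 10}; g ≡ 0 at y ∈ {10}; common: {10}.
  x = 5: f ≡ 0 at y ∈ {2, 8}; g ≡ 0 at y ∈ {2}; common: {2}.
  x = 6: f ≡ 0 at y ∈ ∅; g ≡ 0 at y ∈ {5}; common: ∅.
  x = 7: f ≡ 0 at y ∈ {7}; g ≡ 0 at y ∈ {8}; common: ∅.
  x = 8: f ≡ 0 at y ∈ ∅; g ≡ 0 at y ∈ {0}; common: ∅.
  x = 9: f ≡ 0 at y ∈ ∅; g ≡ 0 at y ∈ {3}; common: ∅.
  x = 10: f ≡ 0 at y ∈ {10}; g ≡ 0 at y ∈ {6}; common: ∅.
Collecting: common zeros = {(4, 10), (5, 2)}, so the count is 2.
Comparison with the Bézout bound: 2 ≤ 2 = deg(f)·deg(g), as expected for curves with no common component (the bound is attained).


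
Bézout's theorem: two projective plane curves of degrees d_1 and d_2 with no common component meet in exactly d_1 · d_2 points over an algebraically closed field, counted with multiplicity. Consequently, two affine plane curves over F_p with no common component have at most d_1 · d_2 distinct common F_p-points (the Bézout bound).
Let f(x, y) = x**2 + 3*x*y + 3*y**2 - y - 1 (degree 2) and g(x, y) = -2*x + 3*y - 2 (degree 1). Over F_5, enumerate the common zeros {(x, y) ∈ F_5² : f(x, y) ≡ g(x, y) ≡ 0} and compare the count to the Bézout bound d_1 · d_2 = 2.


Common zeros: {(2, 2), (4, 0)}; count = 2; Bézout bound = 2.

deg(f) = 2, deg(g) = 1, so Bézout bound = 2.
Scan x ∈ F_5. For each x, list the y ∈ F_5 with f(x, y) ≡ 0 and those with g(x, y) ≡ 0 (mod 5); the common zeros in that column are the intersection.
  x = 0: f ≡ 0 at y ∈ ∅; g ≡ 0 at y ∈ {4}; common: ∅.
  x = 1: f ≡ 0 at y ∈ {0, 1}; g ≡ 0 at y ∈ {3}; common: ∅.
  x = 2: f ≡ 0 at y ∈ {2, 3}; g ≡ 0 at y ∈ {2}; common: {2}.
  x = 3: f ≡ 0 at y ∈ ∅; g ≡ 0 at y ∈ {1}; common: ∅.
  x = 4: f ≡ 0 at y ∈ {0, 3}; g ≡ 0 at y ∈ {0}; common: {0}.
Collecting: common zeros = {(2, 2), (4, 0)}, so the count is 2.
Comparison with the Bézout bound: 2 ≤ 2 = deg(f)·deg(g), as expected for curves with no common component (the bound is attained).


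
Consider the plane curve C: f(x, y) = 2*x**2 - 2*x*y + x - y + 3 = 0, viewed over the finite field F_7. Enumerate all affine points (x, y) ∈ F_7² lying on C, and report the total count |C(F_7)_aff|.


Affine F_7-points: {(0, 3), (1, 2), (2, 4), (4, 2), (5, 4), (6, 3)}; count = 6.

For each of the 49 pairs (x, y) ∈ F_7², evaluate f(x, y) mod 7. Record the zeros.
  x = 0: [0↦3, 1↦2, 2↦1, 3↦0, 4↦6, 5↦5, 6↦4]  zeros at y ∈ {3}
  x = 1: [0↦6, 1↦3, 2↦0, 3↦4, 4↦1, 5↦5, 6↦2]  zeros at y ∈ {2}
  x = 2: [0↦6, 1↦1, 2↦3, 3↦5, 4↦0, 5↦2, 6↦4]  zeros at y ∈ {4}
  x = 3: [0↦3, 1↦3, 2↦3, 3↦3, 4↦3, 5↦3, 6↦3]  zeros at y ∈ ∅
  x = 4: [0↦4, 1↦2, 2↦0, 3↦5, 4↦3, 5↦1, 6↦6]  zeros at y ∈ {2}
  x = 5: [0↦2, 1↦5, 2↦1, 3↦4, 4↦0, 5↦3, 6↦6]  zeros at y ∈ {4}
  x = 6: [0↦4, 1↦5, 2↦6, 3↦0, 4↦1, 5↦2, 6↦3]  zeros at y ∈ {3}
Collecting zeros: affine points = {(0, 3), (1, 2), (2, 4), (4, 2), (5, 4), (6, 3)}.
Total count |C(F_7)_aff| = 6.


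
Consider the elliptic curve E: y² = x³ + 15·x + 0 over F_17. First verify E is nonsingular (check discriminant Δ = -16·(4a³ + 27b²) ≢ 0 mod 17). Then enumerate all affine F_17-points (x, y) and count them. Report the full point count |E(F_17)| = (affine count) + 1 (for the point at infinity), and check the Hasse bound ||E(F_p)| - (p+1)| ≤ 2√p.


Affine points = {(0, 0), (1, 4), (1, 13), (2, 2), (2, 15), (3, 2), (3, 15), (5, 8), (5, 9), (6, 0), (11, 0), (12, 2), (12, 15), (14, 8), (14, 9), (15, 8), (15, 9), (16, 1), (16, 16)}; affine count = 19; |E(F_17)| = 20.

Discriminant check: Δ ∝ 4a³ + 27b² = 4·15³ + 27·0² = 4·3375 + 27·0 ≡ 2 (mod 17). Nonzero ⇒ E is nonsingular.
For each x ∈ F_17, compute rhs = x³ + 15·x + 0 mod 17, then count y ∈ F_17 with y² ≡ rhs.
  x = 0: rhs = 0, matching y values: 0 (1 points).
  x = 1: rhs = 16, matching y values: 4, 13 (2 points).
  x = 2: rhs = 4, matching y values: 2, 15 (2 points).
  x = 3: rhs = 4, matching y values: 2, 15 (2 points).
  x = 4: rhs = 5, matching y values: none (0 points).
  x = 5: rhs = 13, matching y values: 8, 9 (2 points).
  x = 6: rhs = 0, matching y values: 0 (1 points).
  x = 7: rhs = 6, matching y values: none (0 points).
  x = 8: rhs = 3, matching y values: none (0 points).
  x = 9: rhs = 14, matching y values: none (0 points).
  x = 10: rhs = 11, matching y values: none (0 points).
  x = 11: rhs = 0, matching y values: 0 (1 points).
  x = 12: rhs = 4, matching y values: 2, 15 (2 points).
  x = 13: rhs = 12, matching y values: none (0 points).
  x = 14: rhs = 13, matching y values: 8, 9 (2 points).
  x = 15: rhs = 13, matching y values: 8, 9 (2 points).
  x = 16: rhs = 1, matching y values: 1, 16 (2 points).
Total affine count: 19.
Full point count |E(F_17)| = 19 + 1 = 20.
Hasse bound: |20 − (17+1)| = |2| = 2 ≤ 2√17 ≈ 8.2462 ✓.


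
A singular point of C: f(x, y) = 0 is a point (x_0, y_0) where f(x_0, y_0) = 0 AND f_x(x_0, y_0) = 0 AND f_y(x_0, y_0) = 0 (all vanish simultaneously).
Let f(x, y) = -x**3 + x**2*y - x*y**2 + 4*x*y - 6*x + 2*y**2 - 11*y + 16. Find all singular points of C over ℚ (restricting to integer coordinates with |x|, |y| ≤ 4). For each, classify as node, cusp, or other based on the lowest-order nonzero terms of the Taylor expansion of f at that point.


Singular points: {(1, 3)}; classification: cusp.

Compute partial derivatives:
  f_x = -3*x**2 + 2*x*y - y**2 + 4*y - 6.
  f_y = x**2 - 2*x*y + 4*x + 4*y - 11.
Scan x_0 ∈ {−4, ..., 4}. For each x_0, f_y(x_0, y) is a polynomial in y; find its integer roots y ∈ {−4, ..., 4}, then test f_x and f at those candidates.
  x = -4: f_y(-4, y) = 12*y - 11; no integer root y with |y| ≤ 4.
  x = -3: f_y(-3, y) = 10*y - 14; no integer root y with |y| ≤ 4.
  x = -2: f_y(-2, y) = 8*y - 15; no integer root y with |y| ≤ 4.
  x = -1: f_y(-1, y) = 6*y - 14; no integer root y with |y| ≤ 4.
  x = 0: f_y(0, y) = 4*y - 11; no integer root y with |y| ≤ 4.
  x = 1: f_y(1, y) = 2*y - 6; vanishes at y ∈ {3}. (1, 3): f_x = 0, f = 0 — SINGULAR.
  x = 2: f_y(2, y) = 1; no integer root y with |y| ≤ 4.
  x = 3: f_y(3, y) = 10 - 2*y; no integer root y with |y| ≤ 4.
  x = 4: f_y(4, y) = 21 - 4*y; no integer root y with |y| ≤ 4.
Only singular point on the grid: (1, 3).
Classify: substitute x = 1 + u, y = 3 + v and expand: f = -u**3 + u**2*v - u*v**2 + v**2.
No constant or linear terms (consistent with a singular point). Quadratic part: v**2. Cubic part: -u**3 + u**2*v - u*v**2.
The quadratic part v**2 is a perfect square, so there is a single (double) tangent line v = 0, i.e. y = 3. Restricting the cubic part to that line (v = 0) leaves -u**3 ≠ 0, so f is not divisible by v and the branch is v² ≈ u**3 to lowest order — this is a cusp.
Classification: cusp.
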